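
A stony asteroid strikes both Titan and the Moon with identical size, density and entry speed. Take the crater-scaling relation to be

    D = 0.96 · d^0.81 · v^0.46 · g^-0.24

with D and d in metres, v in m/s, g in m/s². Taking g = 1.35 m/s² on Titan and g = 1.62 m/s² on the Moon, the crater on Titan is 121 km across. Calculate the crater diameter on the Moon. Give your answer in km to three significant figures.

All impactor-dependent factors cancel in the ratio, leaving D_Moon/D_Titan = (g_Moon/g_Titan)^-0.24.
(1.62/1.35)^-0.24 = 1.200^-0.24 = 0.9572
D_Moon = 0.9572 × 121 km = 116 km

D ≈ 116 km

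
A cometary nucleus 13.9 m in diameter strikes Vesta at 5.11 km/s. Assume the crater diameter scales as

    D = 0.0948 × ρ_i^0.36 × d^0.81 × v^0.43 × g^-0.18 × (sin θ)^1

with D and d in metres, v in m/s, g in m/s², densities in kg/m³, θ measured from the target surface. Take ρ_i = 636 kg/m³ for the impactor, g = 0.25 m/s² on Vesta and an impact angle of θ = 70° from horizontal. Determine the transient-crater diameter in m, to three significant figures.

In SI units: v = 5110 m/s.
ρ_i^0.36 = 636^0.36 = 10.22
d^0.81 = 13.9^0.81 = 8.430
v^0.43 = 5110^0.43 = 39.32
g^-0.18 = 0.25^-0.18 = 1.283
(sin 70°)^1 = 0.9397^1 = 0.9397
D = 0.0948 × 10.22 × 8.430 × 39.32 × 1.283 × 0.9397 = 387.2 m

D ≈ 387 m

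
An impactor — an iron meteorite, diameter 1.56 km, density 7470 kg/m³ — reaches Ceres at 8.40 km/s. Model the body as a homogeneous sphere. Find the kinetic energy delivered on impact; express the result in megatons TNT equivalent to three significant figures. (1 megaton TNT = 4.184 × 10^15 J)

d = 1560 m; v = 8400 m/s.
Mass m = (π/6) ρ d³ = (π/6) × 7470 × (1560)³ = 1.485 × 10^13 kg
E = ½ m v² = 0.5 × 1.485 × 10^13 × (8400)² = 5.239 × 10^20 J
   = 5.239 × 10^20 / 4.184×10^15 = 1.252 × 10^5 Mt

E ≈ 1.25 × 10^5 Mt TNT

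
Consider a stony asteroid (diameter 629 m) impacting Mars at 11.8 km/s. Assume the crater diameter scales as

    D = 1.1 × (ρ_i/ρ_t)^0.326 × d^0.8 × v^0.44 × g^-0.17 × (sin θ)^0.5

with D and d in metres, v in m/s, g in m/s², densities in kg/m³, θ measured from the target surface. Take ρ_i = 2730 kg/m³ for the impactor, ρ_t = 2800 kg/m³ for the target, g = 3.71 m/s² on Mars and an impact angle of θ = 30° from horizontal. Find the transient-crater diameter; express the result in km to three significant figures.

In SI units: v = 11800 m/s.
(ρ_i/ρ_t)^0.326 = (2730/2800)^0.326 = 0.9918
d^0.8 = 629^0.8 = 173.3
v^0.44 = 11800^0.44 = 61.89
g^-0.17 = 3.71^-0.17 = 0.8002
(sin 30°)^0.5 = 0.5000^0.5 = 0.7071
D = 1.1 × 0.9918 × 173.3 × 61.89 × 0.8002 × 0.7071 = 6621 m
   = 6.621 km

D ≈ 6.62 km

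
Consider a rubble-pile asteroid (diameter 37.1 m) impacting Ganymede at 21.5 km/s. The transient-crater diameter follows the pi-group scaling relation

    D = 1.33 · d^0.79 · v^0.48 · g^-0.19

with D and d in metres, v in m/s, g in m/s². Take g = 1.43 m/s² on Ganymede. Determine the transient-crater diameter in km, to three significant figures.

In SI units: v = 21500 m/s.
d^0.79 = 37.1^0.79 = 17.37
v^0.48 = 21500^0.48 = 120.1
g^-0.19 = 1.43^-0.19 = 0.9343
D = 1.33 × 17.37 × 120.1 × 0.9343 = 2592 m
   = 2.592 km

D ≈ 2.59 km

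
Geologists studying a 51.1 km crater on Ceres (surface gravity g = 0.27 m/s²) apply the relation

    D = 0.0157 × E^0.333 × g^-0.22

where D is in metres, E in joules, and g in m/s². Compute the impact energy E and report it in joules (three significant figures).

Rearranging: E = [D / (0.0157 · g^-0.22)]^(1/0.333).
D = 51100 m.
g^-0.22 = 0.27^-0.22 = 1.334
D / (0.0157 × 1.334) = 51100 / (0.02094) = 2.440 × 10^6
E = (2.440 × 10^6)^3.003 = 1.518 × 10^19 J

E ≈ 1.52 × 10^19 J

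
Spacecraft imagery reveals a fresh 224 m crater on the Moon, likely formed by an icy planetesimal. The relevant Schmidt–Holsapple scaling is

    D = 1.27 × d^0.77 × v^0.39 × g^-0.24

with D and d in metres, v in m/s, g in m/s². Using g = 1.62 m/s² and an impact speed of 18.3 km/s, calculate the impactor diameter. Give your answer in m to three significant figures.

Rearranging for d: d = [D / (1.27 · 18300^0.39 · 1.62^-0.24)]^(1/0.77).
18300^0.39 = 45.96
1.62^-0.24 = 0.8907
Denominator = 1.27 × 45.96 × 0.8907 = 51.99
D / 51.99 = 224 / 51.99 = 4.309
d = 4.309^(1/0.77) = 4.309^1.2987 = 6.666 m

d ≈ 6.67 m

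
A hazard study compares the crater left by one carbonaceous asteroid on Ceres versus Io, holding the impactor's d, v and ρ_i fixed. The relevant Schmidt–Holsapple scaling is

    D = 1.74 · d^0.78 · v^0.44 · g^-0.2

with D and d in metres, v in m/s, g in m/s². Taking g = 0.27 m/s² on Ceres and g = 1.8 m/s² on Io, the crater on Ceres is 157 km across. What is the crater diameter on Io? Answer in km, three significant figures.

All impactor-dependent factors cancel in the ratio, leaving D_Io/D_Ceres = (g_Io/g_Ceres)^-0.2.
(1.8/0.27)^-0.2 = 6.667^-0.2 = 0.6842
D_Io = 0.6842 × 157 km = 107 km

D ≈ 107 km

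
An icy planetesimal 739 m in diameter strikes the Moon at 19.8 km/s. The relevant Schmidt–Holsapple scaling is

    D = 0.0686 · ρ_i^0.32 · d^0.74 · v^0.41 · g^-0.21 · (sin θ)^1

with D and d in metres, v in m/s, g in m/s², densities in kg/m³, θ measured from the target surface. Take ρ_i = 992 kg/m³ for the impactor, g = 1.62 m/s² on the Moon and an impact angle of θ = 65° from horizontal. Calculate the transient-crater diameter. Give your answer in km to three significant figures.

In SI units: v = 19800 m/s.
ρ_i^0.32 = 992^0.32 = 9.097
d^0.74 = 739^0.74 = 132.7
v^0.41 = 19800^0.41 = 57.76
g^-0.21 = 1.62^-0.21 = 0.9037
(sin 65°)^1 = 0.9063^1 = 0.9063
D = 0.0686 × 9.097 × 132.7 × 57.76 × 0.9037 × 0.9063 = 3918 m
   = 3.918 km

D ≈ 3.92 km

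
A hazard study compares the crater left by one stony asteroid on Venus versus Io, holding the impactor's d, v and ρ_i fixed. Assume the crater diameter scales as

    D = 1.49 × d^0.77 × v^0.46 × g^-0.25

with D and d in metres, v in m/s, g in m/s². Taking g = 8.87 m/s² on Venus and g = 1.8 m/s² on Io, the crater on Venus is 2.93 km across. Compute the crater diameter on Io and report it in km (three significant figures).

D ≈ 4.37 km

All impactor-dependent factors cancel in the ratio, leaving D_Io/D_Venus = (g_Io/g_Venus)^-0.25.
(1.8/8.87)^-0.25 = 0.2029^-0.25 = 1.490
D_Io = 1.490 × 2.93 km = 4.37 km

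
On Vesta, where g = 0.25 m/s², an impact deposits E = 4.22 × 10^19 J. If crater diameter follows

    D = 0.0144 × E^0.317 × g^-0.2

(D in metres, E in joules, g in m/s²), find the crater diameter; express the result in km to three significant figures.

E^0.317 = (4.22 × 10^19)^0.317 = 1.664 × 10^6
g^-0.2 = 0.25^-0.2 = 1.320
D = 0.0144 × 1.664 × 10^6 × 1.320 = 31629 m
   = 31.63 km

D ≈ 31.6 km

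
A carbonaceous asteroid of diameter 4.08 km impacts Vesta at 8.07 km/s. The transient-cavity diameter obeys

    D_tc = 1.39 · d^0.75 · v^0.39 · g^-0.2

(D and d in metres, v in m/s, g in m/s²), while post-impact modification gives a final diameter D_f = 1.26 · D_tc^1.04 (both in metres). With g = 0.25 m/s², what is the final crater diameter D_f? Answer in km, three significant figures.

In SI: d = 4080 m, v = 8070 m/s.
d^0.75 = 4080^0.75 = 510.5
v^0.39 = 8070^0.39 = 33.39
g^-0.2 = 0.25^-0.2 = 1.320
D_tc = 1.39 × 510.5 × 33.39 × 1.320 = 31280 m
D_f = 1.26 × (31280)^1.04 = 59628 m
     = 59.63 km

D_f ≈ 59.6 km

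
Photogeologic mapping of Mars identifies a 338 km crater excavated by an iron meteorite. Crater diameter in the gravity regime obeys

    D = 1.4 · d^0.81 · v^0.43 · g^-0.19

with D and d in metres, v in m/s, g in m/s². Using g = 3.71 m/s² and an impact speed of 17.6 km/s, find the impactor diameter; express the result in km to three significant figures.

Rearranging for d: d = [D / (1.4 · 17600^0.43 · 3.71^-0.19)]^(1/0.81).
D = 338000 m.
17600^0.43 = 66.92
3.71^-0.19 = 0.7795
Denominator = 1.4 × 66.92 × 0.7795 = 73.03
D / 73.03 = 338000 / 73.03 = 4628
d = 4628^(1/0.81) = 4628^1.2346 = 33519 m

d ≈ 33.5 km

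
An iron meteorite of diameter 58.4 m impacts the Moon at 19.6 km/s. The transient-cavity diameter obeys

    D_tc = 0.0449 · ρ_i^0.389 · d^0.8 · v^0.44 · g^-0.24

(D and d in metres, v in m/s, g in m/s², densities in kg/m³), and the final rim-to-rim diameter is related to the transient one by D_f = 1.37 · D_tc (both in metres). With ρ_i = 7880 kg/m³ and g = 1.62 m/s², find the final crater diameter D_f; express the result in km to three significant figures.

D_f ≈ 3.60 km

v = 19600 m/s.
ρ_i^0.389 = 7880^0.389 = 32.79
d^0.8 = 58.4^0.8 = 25.89
v^0.44 = 19600^0.44 = 77.37
g^-0.24 = 1.62^-0.24 = 0.8907
D_tc = 0.0449 × 32.79 × 25.89 × 77.37 × 0.8907 = 2627 m
D_f = 1.37 × 2627 = 3599 m
     = 3.599 km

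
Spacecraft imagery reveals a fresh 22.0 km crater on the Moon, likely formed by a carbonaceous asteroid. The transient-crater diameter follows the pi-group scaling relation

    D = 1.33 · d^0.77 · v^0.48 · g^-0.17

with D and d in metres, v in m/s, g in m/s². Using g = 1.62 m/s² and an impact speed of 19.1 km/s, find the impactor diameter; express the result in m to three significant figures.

Rearranging for d: d = [D / (1.33 · 19100^0.48 · 1.62^-0.17)]^(1/0.77).
D = 22000 m.
19100^0.48 = 113.5
1.62^-0.17 = 0.9213
Denominator = 1.33 × 113.5 × 0.9213 = 139.1
D / 139.1 = 22000 / 139.1 = 158.2
d = 158.2^(1/0.77) = 158.2^1.2987 = 718.0 m

d ≈ 718 m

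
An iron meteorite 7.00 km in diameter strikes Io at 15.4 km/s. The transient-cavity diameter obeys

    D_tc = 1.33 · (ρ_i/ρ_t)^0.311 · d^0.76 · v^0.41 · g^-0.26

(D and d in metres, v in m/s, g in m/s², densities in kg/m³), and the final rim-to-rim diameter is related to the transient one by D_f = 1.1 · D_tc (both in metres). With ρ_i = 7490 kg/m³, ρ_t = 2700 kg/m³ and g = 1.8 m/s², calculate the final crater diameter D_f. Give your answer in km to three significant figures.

D_f ≈ 75.1 km

In SI: d = 7000 m, v = 15400 m/s.
(ρ_i/ρ_t)^0.311 = (7490/2700)^0.311 = 1.373
d^0.76 = 7000^0.76 = 836.1
v^0.41 = 15400^0.41 = 52.11
g^-0.26 = 1.8^-0.26 = 0.8583
D_tc = 1.33 × 1.373 × 836.1 × 52.11 × 0.8583 = 68290 m
D_f = 1.1 × 68290 = 75119 m
     = 75.12 km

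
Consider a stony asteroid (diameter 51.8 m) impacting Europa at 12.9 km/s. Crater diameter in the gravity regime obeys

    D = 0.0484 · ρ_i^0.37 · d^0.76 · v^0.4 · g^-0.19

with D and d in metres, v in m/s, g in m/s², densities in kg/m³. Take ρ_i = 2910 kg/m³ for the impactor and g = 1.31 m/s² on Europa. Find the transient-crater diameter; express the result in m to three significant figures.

In SI units: v = 12900 m/s.
ρ_i^0.37 = 2910^0.37 = 19.13
d^0.76 = 51.8^0.76 = 20.09
v^0.4 = 12900^0.4 = 44.08
g^-0.19 = 1.31^-0.19 = 0.9500
D = 0.0484 × 19.13 × 20.09 × 44.08 × 0.9500 = 778.9 m

D ≈ 779 m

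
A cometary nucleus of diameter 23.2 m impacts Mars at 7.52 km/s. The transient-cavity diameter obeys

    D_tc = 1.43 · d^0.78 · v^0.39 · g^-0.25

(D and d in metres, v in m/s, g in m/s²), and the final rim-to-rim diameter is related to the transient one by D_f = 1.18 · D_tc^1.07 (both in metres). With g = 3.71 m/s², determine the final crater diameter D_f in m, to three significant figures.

D_f ≈ 697 m

v = 7520 m/s.
d^0.78 = 23.2^0.78 = 11.62
v^0.39 = 7520^0.39 = 32.49
g^-0.25 = 3.71^-0.25 = 0.7205
D_tc = 1.43 × 11.62 × 32.49 × 0.7205 = 389.0 m
D_f = 1.18 × (389.0)^1.07 = 696.8 m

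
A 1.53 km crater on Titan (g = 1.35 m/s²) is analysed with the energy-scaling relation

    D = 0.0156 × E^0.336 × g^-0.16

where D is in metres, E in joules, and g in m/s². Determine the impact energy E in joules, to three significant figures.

Rearranging: E = [D / (0.0156 · g^-0.16)]^(1/0.336).
D = 1530 m.
g^-0.16 = 1.35^-0.16 = 0.9531
D / (0.0156 × 0.9531) = 1530 / (0.01487) = 1.029 × 10^5
E = (1.029 × 10^5)^2.9762 = 8.278 × 10^14 J

E ≈ 8.28 × 10^14 J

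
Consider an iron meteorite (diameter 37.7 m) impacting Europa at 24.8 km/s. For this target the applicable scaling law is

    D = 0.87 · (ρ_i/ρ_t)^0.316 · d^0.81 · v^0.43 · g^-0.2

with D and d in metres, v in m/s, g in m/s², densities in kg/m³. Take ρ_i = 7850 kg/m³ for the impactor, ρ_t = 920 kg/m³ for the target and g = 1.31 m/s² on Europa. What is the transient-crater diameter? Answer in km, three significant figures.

In SI units: v = 24800 m/s.
(ρ_i/ρ_t)^0.316 = (7850/920)^0.316 = 1.969
d^0.81 = 37.7^0.81 = 18.92
v^0.43 = 24800^0.43 = 77.56
g^-0.2 = 1.31^-0.2 = 0.9474
D = 0.87 × 1.969 × 18.92 × 77.56 × 0.9474 = 2382 m
   = 2.382 km

D ≈ 2.38 km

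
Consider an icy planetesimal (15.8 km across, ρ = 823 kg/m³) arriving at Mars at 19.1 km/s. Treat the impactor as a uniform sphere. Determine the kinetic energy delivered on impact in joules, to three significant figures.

d = 15800 m; v = 19100 m/s.
Mass m = (π/6) ρ d³ = (π/6) × 823 × (15800)³ = 1.700 × 10^15 kg
E = ½ m v² = 0.5 × 1.700 × 10^15 × (19100)² = 3.101 × 10^23 J

E ≈ 3.10 × 10^23 J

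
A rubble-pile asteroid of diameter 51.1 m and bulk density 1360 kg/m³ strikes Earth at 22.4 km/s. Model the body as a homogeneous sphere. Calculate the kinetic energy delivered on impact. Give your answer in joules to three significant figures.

v = 22400 m/s.
Mass m = (π/6) ρ d³ = (π/6) × 1360 × (51.1)³ = 9.502 × 10^7 kg
E = ½ m v² = 0.5 × 9.502 × 10^7 × (22400)² = 2.384 × 10^16 J

E ≈ 2.38 × 10^16 J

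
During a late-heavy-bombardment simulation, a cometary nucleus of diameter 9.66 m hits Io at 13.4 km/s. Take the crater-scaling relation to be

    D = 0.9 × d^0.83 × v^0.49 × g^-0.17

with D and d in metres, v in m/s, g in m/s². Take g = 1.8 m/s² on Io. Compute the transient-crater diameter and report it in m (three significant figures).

In SI units: v = 13400 m/s.
d^0.83 = 9.66^0.83 = 6.569
v^0.49 = 13400^0.49 = 105.3
g^-0.17 = 1.8^-0.17 = 0.9049
D = 0.9 × 6.569 × 105.3 × 0.9049 = 563.3 m

D ≈ 563 m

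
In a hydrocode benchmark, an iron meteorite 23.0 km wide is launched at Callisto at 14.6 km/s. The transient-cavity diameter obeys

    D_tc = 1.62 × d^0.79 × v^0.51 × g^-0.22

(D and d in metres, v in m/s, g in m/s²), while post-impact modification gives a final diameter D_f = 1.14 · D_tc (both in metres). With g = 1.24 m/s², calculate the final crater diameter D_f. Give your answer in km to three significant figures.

D_f ≈ 654 km

In SI: d = 23000 m, v = 14600 m/s.
d^0.79 = 23000^0.79 = 2791
v^0.51 = 14600^0.51 = 133.0
g^-0.22 = 1.24^-0.22 = 0.9538
D_tc = 1.62 × 2791 × 133.0 × 0.9538 = 5.736 × 10^5 m
D_f = 1.14 × 5.736 × 10^5 = 6.539 × 10^5 m
     = 653.9 km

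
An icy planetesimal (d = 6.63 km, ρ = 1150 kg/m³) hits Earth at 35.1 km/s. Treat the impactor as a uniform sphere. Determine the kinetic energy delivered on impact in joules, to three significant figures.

E ≈ 1.08 × 10^23 J

d = 6630 m; v = 35100 m/s.
Mass m = (π/6) ρ d³ = (π/6) × 1150 × (6630)³ = 1.755 × 10^14 kg
E = ½ m v² = 0.5 × 1.755 × 10^14 × (35100)² = 1.081 × 10^23 J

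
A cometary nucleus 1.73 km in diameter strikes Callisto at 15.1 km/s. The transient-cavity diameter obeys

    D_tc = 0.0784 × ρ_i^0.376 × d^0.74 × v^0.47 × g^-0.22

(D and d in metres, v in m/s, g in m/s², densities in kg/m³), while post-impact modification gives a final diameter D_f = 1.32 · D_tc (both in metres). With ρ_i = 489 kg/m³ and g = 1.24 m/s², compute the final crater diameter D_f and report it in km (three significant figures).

D_f ≈ 23.2 km

In SI: d = 1730 m, v = 15100 m/s.
ρ_i^0.376 = 489^0.376 = 10.26
d^0.74 = 1730^0.74 = 249.0
v^0.47 = 15100^0.47 = 92.07
g^-0.22 = 1.24^-0.22 = 0.9538
D_tc = 0.0784 × 10.26 × 249.0 × 92.07 × 0.9538 = 17590 m
D_f = 1.32 × 17590 = 23219 m
     = 23.22 km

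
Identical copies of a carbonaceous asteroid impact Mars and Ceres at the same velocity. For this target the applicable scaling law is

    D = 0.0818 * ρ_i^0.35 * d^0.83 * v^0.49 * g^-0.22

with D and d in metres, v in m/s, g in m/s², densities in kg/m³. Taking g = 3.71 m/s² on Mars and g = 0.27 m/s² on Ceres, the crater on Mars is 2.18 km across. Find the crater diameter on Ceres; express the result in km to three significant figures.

All impactor-dependent factors cancel in the ratio, leaving D_Ceres/D_Mars = (g_Ceres/g_Mars)^-0.22.
(0.27/3.71)^-0.22 = 0.07278^-0.22 = 1.780
D_Ceres = 1.780 × 2.18 km = 3.88 km

D ≈ 3.88 km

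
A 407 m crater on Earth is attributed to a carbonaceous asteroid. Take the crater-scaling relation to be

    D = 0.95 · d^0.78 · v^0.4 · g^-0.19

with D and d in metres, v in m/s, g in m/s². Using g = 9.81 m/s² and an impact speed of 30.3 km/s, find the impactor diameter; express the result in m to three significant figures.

Rearranging for d: d = [D / (0.95 · 30300^0.4 · 9.81^-0.19)]^(1/0.78).
30300^0.4 = 62.03
9.81^-0.19 = 0.6480
Denominator = 0.95 × 62.03 × 0.6480 = 38.19
D / 38.19 = 407 / 38.19 = 10.66
d = 10.66^(1/0.78) = 10.66^1.2821 = 20.78 m

d ≈ 20.8 m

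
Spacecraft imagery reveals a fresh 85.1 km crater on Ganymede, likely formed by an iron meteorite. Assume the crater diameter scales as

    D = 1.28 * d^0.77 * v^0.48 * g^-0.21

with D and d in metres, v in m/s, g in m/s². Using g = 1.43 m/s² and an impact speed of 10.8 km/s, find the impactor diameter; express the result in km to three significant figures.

d ≈ 6.18 km

Rearranging for d: d = [D / (1.28 · 10800^0.48 · 1.43^-0.21)]^(1/0.77).
D = 85100 m.
10800^0.48 = 86.31
1.43^-0.21 = 0.9276
Denominator = 1.28 × 86.31 × 0.9276 = 102.5
D / 102.5 = 85100 / 102.5 = 830.2
d = 830.2^(1/0.77) = 830.2^1.2987 = 6182 m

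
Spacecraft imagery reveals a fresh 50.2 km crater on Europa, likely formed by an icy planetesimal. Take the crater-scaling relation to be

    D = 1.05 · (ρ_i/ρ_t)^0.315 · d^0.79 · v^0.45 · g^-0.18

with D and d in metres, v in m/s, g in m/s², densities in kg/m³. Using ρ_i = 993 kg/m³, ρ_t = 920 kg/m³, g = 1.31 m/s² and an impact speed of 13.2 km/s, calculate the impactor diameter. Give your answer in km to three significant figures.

Rearranging for d: d = [D / (1.05 · (993/920)^0.315 · 13200^0.45 · 1.31^-0.18)]^(1/0.79).
D = 50200 m.
(993/920)^0.315 = 1.024
13200^0.45 = 71.49
1.31^-0.18 = 0.9526
Denominator = 1.05 × 1.024 × 71.49 × 0.9526 = 73.22
D / 73.22 = 50200 / 73.22 = 685.6
d = 685.6^(1/0.79) = 685.6^1.2658 = 3890 m

d ≈ 3.89 km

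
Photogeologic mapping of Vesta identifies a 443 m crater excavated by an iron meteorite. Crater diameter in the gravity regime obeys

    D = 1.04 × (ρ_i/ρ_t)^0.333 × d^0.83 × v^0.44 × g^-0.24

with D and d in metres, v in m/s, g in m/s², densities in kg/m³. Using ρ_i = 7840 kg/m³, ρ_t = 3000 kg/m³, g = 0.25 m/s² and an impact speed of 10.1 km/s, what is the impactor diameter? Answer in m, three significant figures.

Rearranging for d: d = [D / (1.04 · (7840/3000)^0.333 · 10100^0.44 · 0.25^-0.24)]^(1/0.83).
(7840/3000)^0.333 = 1.377
10100^0.44 = 57.80
0.25^-0.24 = 1.395
Denominator = 1.04 × 1.377 × 57.80 × 1.395 = 115.5
D / 115.5 = 443 / 115.5 = 3.835
d = 3.835^(1/0.83) = 3.835^1.2048 = 5.050 m

d ≈ 5.05 m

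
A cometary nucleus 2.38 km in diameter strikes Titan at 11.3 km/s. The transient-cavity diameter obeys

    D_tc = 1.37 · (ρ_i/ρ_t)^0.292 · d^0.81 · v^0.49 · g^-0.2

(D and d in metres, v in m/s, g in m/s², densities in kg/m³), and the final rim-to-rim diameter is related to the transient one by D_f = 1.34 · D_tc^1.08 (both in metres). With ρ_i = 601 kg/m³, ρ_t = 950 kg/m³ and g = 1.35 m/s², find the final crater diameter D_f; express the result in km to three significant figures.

In SI: d = 2380 m, v = 11300 m/s.
(ρ_i/ρ_t)^0.292 = (601/950)^0.292 = 0.8749
d^0.81 = 2380^0.81 = 543.3
v^0.49 = 11300^0.49 = 96.83
g^-0.2 = 1.35^-0.2 = 0.9417
D_tc = 1.37 × 0.8749 × 543.3 × 96.83 × 0.9417 = 59380 m
D_f = 1.34 × (59380)^1.08 = 1.917 × 10^5 m
     = 191.7 km

D_f ≈ 192 km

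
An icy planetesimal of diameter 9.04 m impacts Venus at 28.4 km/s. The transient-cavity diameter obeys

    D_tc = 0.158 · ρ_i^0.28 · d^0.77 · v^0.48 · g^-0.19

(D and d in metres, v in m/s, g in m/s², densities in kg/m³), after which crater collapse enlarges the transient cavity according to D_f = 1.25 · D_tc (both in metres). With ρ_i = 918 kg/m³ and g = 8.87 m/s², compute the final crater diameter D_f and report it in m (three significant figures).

D_f ≈ 659 m

v = 28400 m/s.
ρ_i^0.28 = 918^0.28 = 6.755
d^0.77 = 9.04^0.77 = 5.448
v^0.48 = 28400^0.48 = 137.3
g^-0.19 = 8.87^-0.19 = 0.6605
D_tc = 0.158 × 6.755 × 5.448 × 137.3 × 0.6605 = 527.3 m
D_f = 1.25 × 527.3 = 659.1 m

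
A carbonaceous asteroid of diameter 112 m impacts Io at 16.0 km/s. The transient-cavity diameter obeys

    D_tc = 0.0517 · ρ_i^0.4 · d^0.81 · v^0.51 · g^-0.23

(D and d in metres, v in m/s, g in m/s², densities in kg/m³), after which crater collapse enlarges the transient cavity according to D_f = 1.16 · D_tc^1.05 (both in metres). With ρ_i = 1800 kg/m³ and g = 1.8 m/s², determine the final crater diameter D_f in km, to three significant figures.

v = 16000 m/s.
ρ_i^0.4 = 1800^0.4 = 20.05
d^0.81 = 112^0.81 = 45.69
v^0.51 = 16000^0.51 = 139.3
g^-0.23 = 1.8^-0.23 = 0.8735
D_tc = 0.0517 × 20.05 × 45.69 × 139.3 × 0.8735 = 5763 m
D_f = 1.16 × (5763)^1.05 = 10307 m
     = 10.31 km

D_f ≈ 10.3 km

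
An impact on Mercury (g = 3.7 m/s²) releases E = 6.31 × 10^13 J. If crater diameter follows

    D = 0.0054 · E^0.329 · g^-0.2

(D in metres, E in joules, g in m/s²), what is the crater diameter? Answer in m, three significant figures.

D ≈ 144 m

E^0.329 = (6.31 × 10^13)^0.329 = 3.469 × 10^4
g^-0.2 = 3.7^-0.2 = 0.7698
D = 0.0054 × 3.469 × 10^4 × 0.7698 = 144.2 m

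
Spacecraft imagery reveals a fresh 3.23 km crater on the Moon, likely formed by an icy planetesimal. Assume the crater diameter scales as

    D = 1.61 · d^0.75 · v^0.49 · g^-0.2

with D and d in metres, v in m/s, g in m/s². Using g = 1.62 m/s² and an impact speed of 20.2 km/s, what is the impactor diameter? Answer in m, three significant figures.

d ≈ 44.3 m

Rearranging for d: d = [D / (1.61 · 20200^0.49 · 1.62^-0.2)]^(1/0.75).
D = 3230 m.
20200^0.49 = 128.7
1.62^-0.2 = 0.9080
Denominator = 1.61 × 128.7 × 0.9080 = 188.1
D / 188.1 = 3230 / 188.1 = 17.17
d = 17.17^(1/0.75) = 17.17^1.3333 = 44.29 m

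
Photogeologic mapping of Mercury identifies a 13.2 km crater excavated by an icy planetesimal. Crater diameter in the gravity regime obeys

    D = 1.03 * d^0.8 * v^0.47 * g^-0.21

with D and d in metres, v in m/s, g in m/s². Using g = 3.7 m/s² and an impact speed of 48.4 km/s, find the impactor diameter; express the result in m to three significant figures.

d ≈ 340 m

Rearranging for d: d = [D / (1.03 · 48400^0.47 · 3.7^-0.21)]^(1/0.8).
D = 13200 m.
48400^0.47 = 159.2
3.7^-0.21 = 0.7598
Denominator = 1.03 × 159.2 × 0.7598 = 124.6
D / 124.6 = 13200 / 124.6 = 105.9
d = 105.9^(1/0.8) = 105.9^1.25 = 339.7 m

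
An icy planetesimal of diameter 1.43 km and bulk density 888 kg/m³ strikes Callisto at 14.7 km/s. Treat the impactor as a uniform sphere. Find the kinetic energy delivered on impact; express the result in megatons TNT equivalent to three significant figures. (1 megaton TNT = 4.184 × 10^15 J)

E ≈ 35100 Mt TNT

d = 1430 m; v = 14700 m/s.
Mass m = (π/6) ρ d³ = (π/6) × 888 × (1430)³ = 1.360 × 10^12 kg
E = ½ m v² = 0.5 × 1.360 × 10^12 × (14700)² = 1.469 × 10^20 J
   = 1.469 × 10^20 / 4.184×10^15 = 35110 Mt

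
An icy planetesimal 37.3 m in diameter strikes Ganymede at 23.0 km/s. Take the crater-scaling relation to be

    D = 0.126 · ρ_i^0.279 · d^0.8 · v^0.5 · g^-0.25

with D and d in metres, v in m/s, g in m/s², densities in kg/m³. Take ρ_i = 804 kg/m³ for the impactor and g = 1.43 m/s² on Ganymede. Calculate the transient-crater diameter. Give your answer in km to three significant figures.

In SI units: v = 23000 m/s.
ρ_i^0.279 = 804^0.279 = 6.465
d^0.8 = 37.3^0.8 = 18.09
v^0.5 = 23000^0.5 = 151.7
g^-0.25 = 1.43^-0.25 = 0.9145
D = 0.126 × 6.465 × 18.09 × 151.7 × 0.9145 = 2044 m
   = 2.044 km

D ≈ 2.04 km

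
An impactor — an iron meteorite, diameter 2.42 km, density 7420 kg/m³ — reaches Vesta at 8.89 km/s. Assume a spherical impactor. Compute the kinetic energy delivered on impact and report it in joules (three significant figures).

d = 2420 m; v = 8890 m/s.
Mass m = (π/6) ρ d³ = (π/6) × 7420 × (2420)³ = 5.506 × 10^13 kg
E = ½ m v² = 0.5 × 5.506 × 10^13 × (8890)² = 2.176 × 10^21 J

E ≈ 2.18 × 10^21 J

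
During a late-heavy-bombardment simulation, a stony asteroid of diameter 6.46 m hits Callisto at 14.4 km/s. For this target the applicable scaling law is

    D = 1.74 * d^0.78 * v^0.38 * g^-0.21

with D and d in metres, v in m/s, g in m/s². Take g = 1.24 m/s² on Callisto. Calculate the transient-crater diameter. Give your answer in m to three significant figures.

In SI units: v = 14400 m/s.
d^0.78 = 6.46^0.78 = 4.285
v^0.38 = 14400^0.38 = 38.03
g^-0.21 = 1.24^-0.21 = 0.9558
D = 1.74 × 4.285 × 38.03 × 0.9558 = 271.0 m

D ≈ 271 m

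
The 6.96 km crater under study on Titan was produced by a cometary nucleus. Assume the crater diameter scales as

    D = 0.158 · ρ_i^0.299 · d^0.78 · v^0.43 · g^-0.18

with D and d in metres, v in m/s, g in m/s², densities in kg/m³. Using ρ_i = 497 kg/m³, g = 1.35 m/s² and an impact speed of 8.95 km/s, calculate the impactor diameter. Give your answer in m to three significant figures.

d ≈ 591 m

Rearranging for d: d = [D / (0.158 · 497^0.299 · 8950^0.43 · 1.35^-0.18)]^(1/0.78).
D = 6960 m.
497^0.299 = 6.400
8950^0.43 = 50.04
1.35^-0.18 = 0.9474
Denominator = 0.158 × 6.400 × 50.04 × 0.9474 = 47.94
D / 47.94 = 6960 / 47.94 = 145.2
d = 145.2^(1/0.78) = 145.2^1.2821 = 591.4 m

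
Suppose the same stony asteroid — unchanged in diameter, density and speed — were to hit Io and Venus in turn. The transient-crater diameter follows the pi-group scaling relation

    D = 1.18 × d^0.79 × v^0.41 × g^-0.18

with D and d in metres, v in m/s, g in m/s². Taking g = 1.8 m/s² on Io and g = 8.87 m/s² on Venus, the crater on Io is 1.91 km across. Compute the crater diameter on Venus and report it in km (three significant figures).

All impactor-dependent factors cancel in the ratio, leaving D_Venus/D_Io = (g_Venus/g_Io)^-0.18.
(8.87/1.8)^-0.18 = 4.928^-0.18 = 0.7504
D_Venus = 0.7504 × 1.91 km = 1.43 km

D ≈ 1.43 km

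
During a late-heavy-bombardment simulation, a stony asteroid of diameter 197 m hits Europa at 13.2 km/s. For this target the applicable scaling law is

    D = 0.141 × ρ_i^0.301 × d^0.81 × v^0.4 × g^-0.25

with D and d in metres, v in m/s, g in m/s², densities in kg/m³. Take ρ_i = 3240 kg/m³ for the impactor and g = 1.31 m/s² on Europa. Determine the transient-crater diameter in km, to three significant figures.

D ≈ 4.82 km

In SI units: v = 13200 m/s.
ρ_i^0.301 = 3240^0.301 = 11.39
d^0.81 = 197^0.81 = 72.20
v^0.4 = 13200^0.4 = 44.49
g^-0.25 = 1.31^-0.25 = 0.9347
D = 0.141 × 11.39 × 72.20 × 44.49 × 0.9347 = 4822 m
   = 4.822 km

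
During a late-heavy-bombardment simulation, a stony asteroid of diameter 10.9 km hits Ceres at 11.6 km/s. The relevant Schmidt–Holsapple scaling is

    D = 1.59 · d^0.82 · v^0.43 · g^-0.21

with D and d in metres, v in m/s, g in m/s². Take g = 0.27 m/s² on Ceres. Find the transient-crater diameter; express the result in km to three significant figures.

D ≈ 239 km

In SI units: d = 10900 m, v = 11600 m/s.
d^0.82 = 10900^0.82 = 2045
v^0.43 = 11600^0.43 = 55.94
g^-0.21 = 0.27^-0.21 = 1.316
D = 1.59 × 2045 × 55.94 × 1.316 = 2.394 × 10^5 m
   = 239.4 km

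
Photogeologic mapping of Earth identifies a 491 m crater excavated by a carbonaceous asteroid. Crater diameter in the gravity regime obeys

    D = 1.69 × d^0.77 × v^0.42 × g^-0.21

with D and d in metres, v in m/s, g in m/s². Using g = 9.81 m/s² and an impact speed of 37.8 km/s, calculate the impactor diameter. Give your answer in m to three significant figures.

d ≈ 9.39 m

Rearranging for d: d = [D / (1.69 · 37800^0.42 · 9.81^-0.21)]^(1/0.77).
37800^0.42 = 83.67
9.81^-0.21 = 0.6191
Denominator = 1.69 × 83.67 × 0.6191 = 87.54
D / 87.54 = 491 / 87.54 = 5.609
d = 5.609^(1/0.77) = 5.609^1.2987 = 9.388 m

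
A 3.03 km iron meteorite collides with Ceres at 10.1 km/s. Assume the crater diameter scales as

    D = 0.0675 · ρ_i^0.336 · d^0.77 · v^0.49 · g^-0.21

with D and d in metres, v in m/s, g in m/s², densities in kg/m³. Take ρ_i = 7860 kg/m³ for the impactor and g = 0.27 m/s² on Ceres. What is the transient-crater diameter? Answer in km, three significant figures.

In SI units: d = 3030 m, v = 10100 m/s.
ρ_i^0.336 = 7860^0.336 = 20.36
d^0.77 = 3030^0.77 = 479.4
v^0.49 = 10100^0.49 = 91.65
g^-0.21 = 0.27^-0.21 = 1.316
D = 0.0675 × 20.36 × 479.4 × 91.65 × 1.316 = 79464 m
   = 79.46 km

D ≈ 79.5 km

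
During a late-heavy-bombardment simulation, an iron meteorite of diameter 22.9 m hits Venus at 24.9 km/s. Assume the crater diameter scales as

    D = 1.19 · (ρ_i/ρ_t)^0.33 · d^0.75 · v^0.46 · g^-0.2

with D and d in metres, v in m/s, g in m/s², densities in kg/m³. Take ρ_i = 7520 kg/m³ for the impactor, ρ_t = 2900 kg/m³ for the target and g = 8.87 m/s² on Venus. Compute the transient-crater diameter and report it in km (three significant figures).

D ≈ 1.16 km

In SI units: v = 24900 m/s.
(ρ_i/ρ_t)^0.33 = (7520/2900)^0.33 = 1.369
d^0.75 = 22.9^0.75 = 10.47
v^0.46 = 24900^0.46 = 105.3
g^-0.2 = 8.87^-0.2 = 0.6463
D = 1.19 × 1.369 × 10.47 × 105.3 × 0.6463 = 1161 m
   = 1.161 km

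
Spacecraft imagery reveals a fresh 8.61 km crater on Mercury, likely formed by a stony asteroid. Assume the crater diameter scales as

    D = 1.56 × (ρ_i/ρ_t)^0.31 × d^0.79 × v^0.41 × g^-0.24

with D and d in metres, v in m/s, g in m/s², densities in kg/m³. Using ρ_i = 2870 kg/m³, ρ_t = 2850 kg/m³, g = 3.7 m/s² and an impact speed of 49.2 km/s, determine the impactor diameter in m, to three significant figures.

d ≈ 297 m

Rearranging for d: d = [D / (1.56 · (2870/2850)^0.31 · 49200^0.41 · 3.7^-0.24)]^(1/0.79).
D = 8610 m.
(2870/2850)^0.31 = 1.002
49200^0.41 = 83.89
3.7^-0.24 = 0.7305
Denominator = 1.56 × 1.002 × 83.89 × 0.7305 = 95.79
D / 95.79 = 8610 / 95.79 = 89.88
d = 89.88^(1/0.79) = 89.88^1.2658 = 297.1 m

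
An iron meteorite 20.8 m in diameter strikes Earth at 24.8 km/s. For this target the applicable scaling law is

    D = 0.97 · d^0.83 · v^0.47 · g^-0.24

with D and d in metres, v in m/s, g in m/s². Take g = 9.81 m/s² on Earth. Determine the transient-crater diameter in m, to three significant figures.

In SI units: v = 24800 m/s.
d^0.83 = 20.8^0.83 = 12.42
v^0.47 = 24800^0.47 = 116.2
g^-0.24 = 9.81^-0.24 = 0.5781
D = 0.97 × 12.42 × 116.2 × 0.5781 = 809.3 m

D ≈ 809 m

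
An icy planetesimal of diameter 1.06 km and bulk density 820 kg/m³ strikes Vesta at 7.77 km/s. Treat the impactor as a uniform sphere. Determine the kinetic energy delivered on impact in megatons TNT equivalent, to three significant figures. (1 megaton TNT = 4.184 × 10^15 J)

d = 1060 m; v = 7770 m/s.
Mass m = (π/6) ρ d³ = (π/6) × 820 × (1060)³ = 5.114 × 10^11 kg
E = ½ m v² = 0.5 × 5.114 × 10^11 × (7770)² = 1.544 × 10^19 J
   = 1.544 × 10^19 / 4.184×10^15 = 3690 Mt

E ≈ 3690 Mt TNT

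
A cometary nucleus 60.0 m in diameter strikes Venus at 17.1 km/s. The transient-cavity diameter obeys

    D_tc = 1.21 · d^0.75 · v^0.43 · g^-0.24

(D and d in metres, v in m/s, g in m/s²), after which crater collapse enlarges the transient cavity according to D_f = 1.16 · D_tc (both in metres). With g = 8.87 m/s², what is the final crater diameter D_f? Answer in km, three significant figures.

D_f ≈ 1.18 km

v = 17100 m/s.
d^0.75 = 60^0.75 = 21.56
v^0.43 = 17100^0.43 = 66.10
g^-0.24 = 8.87^-0.24 = 0.5922
D_tc = 1.21 × 21.56 × 66.10 × 0.5922 = 1021 m
D_f = 1.16 × 1021 = 1184 m
     = 1.184 km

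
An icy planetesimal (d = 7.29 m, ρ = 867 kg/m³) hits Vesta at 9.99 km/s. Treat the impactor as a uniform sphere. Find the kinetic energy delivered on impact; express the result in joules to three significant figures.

v = 9990 m/s.
Mass m = (π/6) ρ d³ = (π/6) × 867 × (7.29)³ = 1.759 × 10^5 kg
E = ½ m v² = 0.5 × 1.759 × 10^5 × (9990)² = 8.777 × 10^12 J

E ≈ 8.78 × 10^12 J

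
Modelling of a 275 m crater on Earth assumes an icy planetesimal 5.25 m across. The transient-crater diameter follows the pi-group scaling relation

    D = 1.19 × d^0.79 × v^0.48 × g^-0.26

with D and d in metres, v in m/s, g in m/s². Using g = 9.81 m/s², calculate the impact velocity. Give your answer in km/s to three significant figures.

v ≈ 18.9 km/s

Rearranging for v: v = [D / (1.19 · 5.25^0.79 · 9.81^-0.26)]^(1/0.48).
5.25^0.79 = 3.706
9.81^-0.26 = 0.5523
Denominator = 1.19 × 3.706 × 0.5523 = 2.436
D / 2.436 = 275 / 2.436 = 112.9
v = 112.9^(1/0.48) = 112.9^2.0833 = 18896 m/s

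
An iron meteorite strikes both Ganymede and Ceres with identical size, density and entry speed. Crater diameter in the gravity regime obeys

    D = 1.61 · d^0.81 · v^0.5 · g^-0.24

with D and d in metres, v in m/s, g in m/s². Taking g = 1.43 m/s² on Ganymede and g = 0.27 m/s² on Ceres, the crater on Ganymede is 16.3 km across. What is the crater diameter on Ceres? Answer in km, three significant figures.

All impactor-dependent factors cancel in the ratio, leaving D_Ceres/D_Ganymede = (g_Ceres/g_Ganymede)^-0.24.
(0.27/1.43)^-0.24 = 0.1888^-0.24 = 1.492
D_Ceres = 1.492 × 16.3 km = 24.3 km

D ≈ 24.3 km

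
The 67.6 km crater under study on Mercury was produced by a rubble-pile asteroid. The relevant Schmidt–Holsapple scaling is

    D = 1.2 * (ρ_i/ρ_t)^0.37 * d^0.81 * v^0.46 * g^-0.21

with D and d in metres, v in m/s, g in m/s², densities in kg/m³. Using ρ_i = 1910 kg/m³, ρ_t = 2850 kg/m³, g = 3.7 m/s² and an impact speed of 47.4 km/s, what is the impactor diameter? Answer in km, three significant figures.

Rearranging for d: d = [D / (1.2 · (1910/2850)^0.37 · 47400^0.46 · 3.7^-0.21)]^(1/0.81).
D = 67600 m.
(1910/2850)^0.37 = 0.8624
47400^0.46 = 141.5
3.7^-0.21 = 0.7598
Denominator = 1.2 × 0.8624 × 141.5 × 0.7598 = 111.3
D / 111.3 = 67600 / 111.3 = 607.4
d = 607.4^(1/0.81) = 607.4^1.2346 = 2732 m

d ≈ 2.73 km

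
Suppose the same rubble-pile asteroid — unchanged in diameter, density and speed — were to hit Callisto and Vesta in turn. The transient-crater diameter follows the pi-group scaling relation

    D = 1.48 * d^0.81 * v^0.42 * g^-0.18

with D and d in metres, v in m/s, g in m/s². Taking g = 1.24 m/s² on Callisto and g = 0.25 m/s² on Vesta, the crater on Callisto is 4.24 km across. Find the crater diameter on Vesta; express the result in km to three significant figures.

D ≈ 5.66 km

All impactor-dependent factors cancel in the ratio, leaving D_Vesta/D_Callisto = (g_Vesta/g_Callisto)^-0.18.
(0.25/1.24)^-0.18 = 0.2016^-0.18 = 1.334
D_Vesta = 1.334 × 4.24 km = 5.66 km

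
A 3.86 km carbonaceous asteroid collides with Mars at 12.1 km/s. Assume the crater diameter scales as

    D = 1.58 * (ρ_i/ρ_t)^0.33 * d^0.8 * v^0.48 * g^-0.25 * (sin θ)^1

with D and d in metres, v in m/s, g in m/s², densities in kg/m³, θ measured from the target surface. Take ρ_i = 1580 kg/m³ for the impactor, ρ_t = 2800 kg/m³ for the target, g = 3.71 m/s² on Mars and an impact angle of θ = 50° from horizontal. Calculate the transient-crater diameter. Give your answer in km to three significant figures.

In SI units: d = 3860 m, v = 12100 m/s.
(ρ_i/ρ_t)^0.33 = (1580/2800)^0.33 = 0.8279
d^0.8 = 3860^0.8 = 740.1
v^0.48 = 12100^0.48 = 91.15
g^-0.25 = 3.71^-0.25 = 0.7205
(sin 50°)^1 = 0.7660^1 = 0.7660
D = 1.58 × 0.8279 × 740.1 × 91.15 × 0.7205 × 0.7660 = 48702 m
   = 48.70 km

D ≈ 48.7 km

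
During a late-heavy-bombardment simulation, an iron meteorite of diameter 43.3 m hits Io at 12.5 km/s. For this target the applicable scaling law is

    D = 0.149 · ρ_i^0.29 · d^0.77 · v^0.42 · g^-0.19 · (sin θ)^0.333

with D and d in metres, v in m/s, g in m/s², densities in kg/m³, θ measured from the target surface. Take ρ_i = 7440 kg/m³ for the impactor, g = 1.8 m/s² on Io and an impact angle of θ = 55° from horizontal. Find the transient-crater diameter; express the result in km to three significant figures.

D ≈ 1.58 km

In SI units: v = 12500 m/s.
ρ_i^0.29 = 7440^0.29 = 13.27
d^0.77 = 43.3^0.77 = 18.20
v^0.42 = 12500^0.42 = 52.57
g^-0.19 = 1.8^-0.19 = 0.8943
(sin 55°)^0.333 = 0.8192^0.333 = 0.9357
D = 0.149 × 13.27 × 18.20 × 52.57 × 0.8943 × 0.9357 = 1583 m
   = 1.583 km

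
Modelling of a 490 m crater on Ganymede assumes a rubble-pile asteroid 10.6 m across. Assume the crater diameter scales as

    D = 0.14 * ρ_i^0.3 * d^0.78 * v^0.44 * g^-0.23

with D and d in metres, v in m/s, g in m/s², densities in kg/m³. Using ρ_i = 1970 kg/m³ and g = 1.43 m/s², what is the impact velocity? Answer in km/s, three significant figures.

v ≈ 11.8 km/s

Rearranging for v: v = [D / (0.14 · 1970^0.3 · 10.6^0.78 · 1.43^-0.23)]^(1/0.44).
1970^0.3 = 9.735
10.6^0.78 = 6.306
1.43^-0.23 = 0.9210
Denominator = 0.14 × 9.735 × 6.306 × 0.9210 = 7.915
D / 7.915 = 490 / 7.915 = 61.91
v = 61.91^(1/0.44) = 61.91^2.2727 = 11807 m/s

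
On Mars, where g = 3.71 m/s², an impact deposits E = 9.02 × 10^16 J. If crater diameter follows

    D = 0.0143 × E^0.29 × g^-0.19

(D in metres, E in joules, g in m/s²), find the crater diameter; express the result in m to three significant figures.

E^0.29 = (9.02 × 10^16)^0.29 = 8.261 × 10^4
g^-0.19 = 3.71^-0.19 = 0.7795
D = 0.0143 × 8.261 × 10^4 × 0.7795 = 920.8 m

D ≈ 921 m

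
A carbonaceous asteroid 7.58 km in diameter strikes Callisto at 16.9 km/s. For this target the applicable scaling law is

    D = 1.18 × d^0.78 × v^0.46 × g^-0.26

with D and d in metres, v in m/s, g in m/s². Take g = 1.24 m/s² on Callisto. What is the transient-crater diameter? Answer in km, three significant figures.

D ≈ 104 km

In SI units: d = 7580 m, v = 16900 m/s.
d^0.78 = 7580^0.78 = 1062
v^0.46 = 16900^0.46 = 88.07
g^-0.26 = 1.24^-0.26 = 0.9456
D = 1.18 × 1062 × 88.07 × 0.9456 = 1.044 × 10^5 m
   = 104.4 km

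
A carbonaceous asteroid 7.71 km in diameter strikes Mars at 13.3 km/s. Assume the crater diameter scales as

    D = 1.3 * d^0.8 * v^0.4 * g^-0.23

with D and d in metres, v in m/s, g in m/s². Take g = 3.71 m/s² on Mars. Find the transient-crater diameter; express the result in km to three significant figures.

D ≈ 55.2 km

In SI units: d = 7710 m, v = 13300 m/s.
d^0.8 = 7710^0.8 = 1287
v^0.4 = 13300^0.4 = 44.62
g^-0.23 = 3.71^-0.23 = 0.7397
D = 1.3 × 1287 × 44.62 × 0.7397 = 55221 m
   = 55.22 km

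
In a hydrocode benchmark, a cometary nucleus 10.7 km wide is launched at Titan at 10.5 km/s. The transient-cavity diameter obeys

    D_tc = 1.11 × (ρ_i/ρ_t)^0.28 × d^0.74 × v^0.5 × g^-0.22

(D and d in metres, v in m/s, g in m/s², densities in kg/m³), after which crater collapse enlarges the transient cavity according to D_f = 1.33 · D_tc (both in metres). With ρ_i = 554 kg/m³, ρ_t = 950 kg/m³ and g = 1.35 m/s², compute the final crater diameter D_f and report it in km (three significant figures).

In SI: d = 10700 m, v = 10500 m/s.
(ρ_i/ρ_t)^0.28 = (554/950)^0.28 = 0.8598
d^0.74 = 10700^0.74 = 958.8
v^0.5 = 10500^0.5 = 102.5
g^-0.22 = 1.35^-0.22 = 0.9361
D_tc = 1.11 × 0.8598 × 958.8 × 102.5 × 0.9361 = 87800 m
D_f = 1.33 × 87800 = 1.168 × 10^5 m
     = 116.8 km

D_f ≈ 117 km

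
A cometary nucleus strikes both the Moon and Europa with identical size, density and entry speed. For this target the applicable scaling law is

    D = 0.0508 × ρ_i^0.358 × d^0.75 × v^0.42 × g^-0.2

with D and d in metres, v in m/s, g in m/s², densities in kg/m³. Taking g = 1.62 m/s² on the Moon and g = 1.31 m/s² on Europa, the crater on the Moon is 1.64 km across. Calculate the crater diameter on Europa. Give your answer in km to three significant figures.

All impactor-dependent factors cancel in the ratio, leaving D_Europa/D_Moon = (g_Europa/g_Moon)^-0.2.
(1.31/1.62)^-0.2 = 0.8086^-0.2 = 1.043
D_Europa = 1.043 × 1.64 km = 1.71 km

D ≈ 1.71 km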